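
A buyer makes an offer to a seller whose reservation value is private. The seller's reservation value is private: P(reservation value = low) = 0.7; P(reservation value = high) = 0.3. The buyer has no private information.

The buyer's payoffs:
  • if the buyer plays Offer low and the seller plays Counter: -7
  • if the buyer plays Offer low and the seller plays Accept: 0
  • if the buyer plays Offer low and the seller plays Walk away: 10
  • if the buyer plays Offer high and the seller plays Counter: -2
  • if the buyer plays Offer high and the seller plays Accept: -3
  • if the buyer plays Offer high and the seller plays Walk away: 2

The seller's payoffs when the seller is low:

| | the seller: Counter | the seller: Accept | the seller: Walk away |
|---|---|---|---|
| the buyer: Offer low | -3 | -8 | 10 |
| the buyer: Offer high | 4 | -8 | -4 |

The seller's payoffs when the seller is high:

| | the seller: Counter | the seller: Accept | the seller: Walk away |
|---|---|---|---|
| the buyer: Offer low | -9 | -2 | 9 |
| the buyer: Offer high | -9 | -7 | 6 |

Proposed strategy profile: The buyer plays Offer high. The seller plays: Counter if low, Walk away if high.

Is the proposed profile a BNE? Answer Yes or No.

A profile is a BNE iff every type of every player is best-responding given beliefs about the other side.
The buyer plays Offer high: E[Offer high] = 0.7·(-2) + 0.3·(2) = -0.8; E[Offer low] = -1.9. Best-responding. ✓
The seller (reservation value low), facing Offer high: Counter gives 4, Accept gives -8, Walk away gives -4. Proposed Counter is best. ✓
The seller (reservation value high), facing Offer high: Counter gives -9, Accept gives -7, Walk away gives 6. Proposed Walk away is best. ✓

Yes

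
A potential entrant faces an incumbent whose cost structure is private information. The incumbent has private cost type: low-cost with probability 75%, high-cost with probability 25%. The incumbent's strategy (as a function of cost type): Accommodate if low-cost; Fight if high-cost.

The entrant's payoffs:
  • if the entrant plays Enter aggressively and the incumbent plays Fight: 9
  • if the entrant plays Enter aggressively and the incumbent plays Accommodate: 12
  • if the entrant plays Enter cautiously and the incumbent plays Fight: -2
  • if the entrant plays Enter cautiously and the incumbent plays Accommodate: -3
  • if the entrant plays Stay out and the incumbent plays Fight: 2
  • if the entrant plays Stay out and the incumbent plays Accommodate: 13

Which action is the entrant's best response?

Compute the entrant's expected payoff for each action, taking the expectation over the incumbent's type.
E[Enter aggressively] = 0.75·(12) + 0.25·(9) = 11.25
E[Enter cautiously] = 0.75·(-3) + 0.25·(-2) = -2.75
E[Stay out] = 0.75·(13) + 0.25·(2) = 10.25
Best response: Enter aggressively (11.25 is the largest).

Enter aggressively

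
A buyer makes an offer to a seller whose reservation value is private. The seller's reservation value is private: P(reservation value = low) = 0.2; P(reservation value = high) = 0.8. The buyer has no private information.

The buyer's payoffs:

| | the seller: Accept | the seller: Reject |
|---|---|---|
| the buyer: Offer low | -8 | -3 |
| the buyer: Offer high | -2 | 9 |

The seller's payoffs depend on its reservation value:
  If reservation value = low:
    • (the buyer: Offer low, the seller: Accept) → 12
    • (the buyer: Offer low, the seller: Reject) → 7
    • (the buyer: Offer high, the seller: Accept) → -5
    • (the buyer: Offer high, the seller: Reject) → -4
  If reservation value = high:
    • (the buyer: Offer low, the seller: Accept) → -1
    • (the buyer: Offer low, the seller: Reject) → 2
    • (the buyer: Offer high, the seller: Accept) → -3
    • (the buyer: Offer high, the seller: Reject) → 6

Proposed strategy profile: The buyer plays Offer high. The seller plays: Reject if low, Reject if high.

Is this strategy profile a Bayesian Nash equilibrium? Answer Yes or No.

The buyer plays Offer high: E[Offer high] = 0.2·(9) + 0.8·(9) = 9; E[Offer low] = -3. Best-responding. ✓
The seller (reservation value low), facing Offer high: Accept gives -5, Reject gives -4. Proposed Reject is best. ✓
The seller (reservation value high), facing Offer high: Accept gives -3, Reject gives 6. Proposed Reject is best. ✓

Yes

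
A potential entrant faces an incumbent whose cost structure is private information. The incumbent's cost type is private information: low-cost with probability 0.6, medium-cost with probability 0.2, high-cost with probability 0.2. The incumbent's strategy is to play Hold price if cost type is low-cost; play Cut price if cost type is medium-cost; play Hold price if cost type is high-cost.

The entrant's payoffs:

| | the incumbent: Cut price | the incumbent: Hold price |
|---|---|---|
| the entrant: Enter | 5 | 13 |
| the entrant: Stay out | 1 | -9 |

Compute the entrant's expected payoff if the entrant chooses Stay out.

Take the expectation over the incumbent's cost type, weighting each type's action by its prior probability.
E[Stay out] = 0.6·(-9) + 0.2·1 + 0.2·(-9) = (-5.4) + 0.2 + (-1.8) = -7

-7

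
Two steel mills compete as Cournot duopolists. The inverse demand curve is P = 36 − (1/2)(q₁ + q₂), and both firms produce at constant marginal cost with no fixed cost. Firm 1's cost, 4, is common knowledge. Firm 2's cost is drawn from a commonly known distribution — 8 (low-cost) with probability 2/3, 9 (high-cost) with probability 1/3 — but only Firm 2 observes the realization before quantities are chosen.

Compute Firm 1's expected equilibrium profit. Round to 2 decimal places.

Type-c best response for Firm 2: q₂(c) = (36 − c) − q₁/2.
Firm 1 maximizes expected profit; its first-order condition is 36 − q₁ − (1/2)E[q₂] − 4 = 0.
Substituting E[q₂] and solving: E[c₂] = 8.33333, so q₁ = (36 − 2·4 + 8.33333)/(3/2) = 24.2222.
E[P] = 36 − (1/2)·(q₁ + E[q₂]) = 16.1111; Firm 1's expected profit = (E[P] − 4)·q₁ = (16.1111 − 4)·24.2222 = 293.358.

293.36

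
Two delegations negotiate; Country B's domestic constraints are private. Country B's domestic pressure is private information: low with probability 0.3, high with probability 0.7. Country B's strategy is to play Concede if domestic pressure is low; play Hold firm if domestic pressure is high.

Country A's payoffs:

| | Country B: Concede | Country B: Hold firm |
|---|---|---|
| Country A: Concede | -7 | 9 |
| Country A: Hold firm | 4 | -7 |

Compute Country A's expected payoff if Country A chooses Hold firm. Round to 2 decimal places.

E[Hold firm] = 0.3·4 + 0.7·(-7) = 1.2 + (-4.9) = -3.7

-3.70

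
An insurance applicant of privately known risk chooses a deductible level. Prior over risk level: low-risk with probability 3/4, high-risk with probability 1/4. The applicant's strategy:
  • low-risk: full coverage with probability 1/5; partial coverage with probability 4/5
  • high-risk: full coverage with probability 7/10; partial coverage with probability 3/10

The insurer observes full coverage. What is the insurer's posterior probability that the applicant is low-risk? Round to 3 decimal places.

0.462

P(full coverage) = (3/4)·(1/5) + (1/4)·(7/10) = 13/40
P(low-risk | full coverage) = ((3/4)·(1/5)) / (13/40) = (3/20) / (13/40) = 6/13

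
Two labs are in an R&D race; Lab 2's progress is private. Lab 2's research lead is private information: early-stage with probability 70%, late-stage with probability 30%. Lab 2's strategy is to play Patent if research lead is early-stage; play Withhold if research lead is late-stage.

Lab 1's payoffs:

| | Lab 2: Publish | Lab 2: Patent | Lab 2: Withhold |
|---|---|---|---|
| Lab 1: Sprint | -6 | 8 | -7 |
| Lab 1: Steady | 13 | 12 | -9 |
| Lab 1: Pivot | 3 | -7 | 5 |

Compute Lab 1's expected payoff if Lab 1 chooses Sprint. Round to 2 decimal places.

E[Sprint] = 0.7·8 + 0.3·(-7) = 5.6 + (-2.1) = 3.5

3.50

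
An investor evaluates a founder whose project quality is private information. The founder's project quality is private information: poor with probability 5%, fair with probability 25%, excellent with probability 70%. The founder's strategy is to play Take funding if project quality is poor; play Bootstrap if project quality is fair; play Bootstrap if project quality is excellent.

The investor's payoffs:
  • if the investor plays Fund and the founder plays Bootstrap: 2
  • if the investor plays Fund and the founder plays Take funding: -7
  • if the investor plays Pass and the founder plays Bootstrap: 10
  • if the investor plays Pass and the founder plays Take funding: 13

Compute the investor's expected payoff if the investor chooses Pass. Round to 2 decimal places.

10.15

E[Pass] = 0.05·13 + 0.25·10 + 0.7·10 = 0.65 + 2.5 + 7 = 10.15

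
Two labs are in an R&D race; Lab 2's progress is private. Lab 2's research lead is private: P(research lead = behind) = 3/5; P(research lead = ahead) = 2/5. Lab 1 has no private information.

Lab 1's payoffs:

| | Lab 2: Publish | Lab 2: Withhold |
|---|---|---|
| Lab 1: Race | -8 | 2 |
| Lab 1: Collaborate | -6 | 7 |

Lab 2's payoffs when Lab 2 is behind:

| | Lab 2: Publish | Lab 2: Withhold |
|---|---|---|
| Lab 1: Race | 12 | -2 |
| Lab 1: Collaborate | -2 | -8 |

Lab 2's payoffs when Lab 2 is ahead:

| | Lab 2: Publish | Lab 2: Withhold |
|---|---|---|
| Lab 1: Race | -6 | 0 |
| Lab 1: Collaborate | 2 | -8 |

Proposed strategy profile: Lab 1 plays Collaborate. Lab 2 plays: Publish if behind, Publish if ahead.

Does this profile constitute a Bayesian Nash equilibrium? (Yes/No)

A profile is a BNE iff every type of every player is best-responding given beliefs about the other side.
Lab 1 plays Collaborate: E[Collaborate] = 3/5·(-6) + 2/5·(-6) = -6; E[Race] = -8. Best-responding. ✓
Lab 2 (research lead behind), facing Collaborate: Publish gives -2, Withhold gives -8. Proposed Publish is best. ✓
Lab 2 (research lead ahead), facing Collaborate: Publish gives 2, Withhold gives -8. Proposed Publish is best. ✓

Yes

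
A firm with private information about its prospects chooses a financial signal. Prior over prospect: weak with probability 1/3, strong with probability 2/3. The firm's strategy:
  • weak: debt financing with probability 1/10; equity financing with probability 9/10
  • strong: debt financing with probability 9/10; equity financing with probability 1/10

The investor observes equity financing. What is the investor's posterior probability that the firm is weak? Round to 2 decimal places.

P(equity financing) = (1/3)·(9/10) + (2/3)·(1/10) = 11/30
P(weak | equity financing) = ((1/3)·(9/10)) / (11/30) = (3/10) / (11/30) = 9/11

0.82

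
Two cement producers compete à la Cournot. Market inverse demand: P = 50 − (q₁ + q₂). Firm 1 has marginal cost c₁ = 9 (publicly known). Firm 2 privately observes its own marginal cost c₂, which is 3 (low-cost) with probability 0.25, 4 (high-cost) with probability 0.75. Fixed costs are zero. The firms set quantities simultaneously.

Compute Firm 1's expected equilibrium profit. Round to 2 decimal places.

Each type of Firm 2 best-responds to q₁; Firm 1 best-responds to the expected q₂ over Firm 2's types.
Firm 2 with cost c maximizes (50 − (q₁+q₂) − c)·q₂, giving q₂(c) = (50 − c − q₁)/2.
E[c₂] = 0.25·3 + 0.75·4 = 3.75
Firm 1's FOC against E[q₂] yields q₁ = (50 − 2·9 + E[c₂])/3 = (50 − 18 + 3.75)/3 = 11.9167.
E[P] = 50 − (q₁ + E[q₂]) = 20.9167; Firm 1's expected profit = (E[P] − 9)·q₁ = (20.9167 − 9)·11.9167 = 142.007.

142.01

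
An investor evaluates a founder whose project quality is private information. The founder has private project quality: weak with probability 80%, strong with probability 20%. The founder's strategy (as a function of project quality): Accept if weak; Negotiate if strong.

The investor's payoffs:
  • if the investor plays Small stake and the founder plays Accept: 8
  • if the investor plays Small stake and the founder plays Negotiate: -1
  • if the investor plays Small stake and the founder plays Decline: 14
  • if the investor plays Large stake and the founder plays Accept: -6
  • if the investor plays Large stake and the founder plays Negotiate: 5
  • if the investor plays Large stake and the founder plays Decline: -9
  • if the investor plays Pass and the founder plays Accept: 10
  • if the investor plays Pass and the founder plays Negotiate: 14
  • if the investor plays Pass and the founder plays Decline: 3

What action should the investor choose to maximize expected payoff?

Pass

E[Small stake] = 0.8·(8) + 0.2·(-1) = 6.2
E[Large stake] = 0.8·(-6) + 0.2·(5) = -3.8
E[Pass] = 0.8·(10) + 0.2·(14) = 10.8
Best response: Pass (10.8 is the largest).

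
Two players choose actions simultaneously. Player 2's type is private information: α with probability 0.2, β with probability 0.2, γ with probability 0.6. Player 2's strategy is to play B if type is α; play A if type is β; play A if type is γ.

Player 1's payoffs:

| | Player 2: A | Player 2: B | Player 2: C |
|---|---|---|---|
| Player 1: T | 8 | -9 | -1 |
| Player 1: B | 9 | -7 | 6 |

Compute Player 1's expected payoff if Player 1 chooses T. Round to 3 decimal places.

E[T] = 0.2·(-9) + 0.2·8 + 0.6·8 = (-1.8) + 1.6 + 4.8 = 4.6

4.600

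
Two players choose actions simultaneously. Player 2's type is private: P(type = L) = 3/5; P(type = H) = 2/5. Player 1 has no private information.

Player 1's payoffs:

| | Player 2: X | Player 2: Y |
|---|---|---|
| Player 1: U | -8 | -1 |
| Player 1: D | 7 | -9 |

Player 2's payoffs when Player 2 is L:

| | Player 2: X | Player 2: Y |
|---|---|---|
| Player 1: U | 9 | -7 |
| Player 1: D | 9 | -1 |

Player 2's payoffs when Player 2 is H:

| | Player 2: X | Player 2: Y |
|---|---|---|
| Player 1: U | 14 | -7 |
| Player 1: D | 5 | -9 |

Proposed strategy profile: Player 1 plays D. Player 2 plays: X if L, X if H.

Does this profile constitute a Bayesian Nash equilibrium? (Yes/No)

Yes

A profile is a BNE iff every type of every player is best-responding given beliefs about the other side.
Player 1 plays D: E[D] = 3/5·(7) + 2/5·(7) = 7; E[U] = -8. Best-responding. ✓
Player 2 (type L), facing D: X gives 9, Y gives -1. Proposed X is best. ✓
Player 2 (type H), facing D: X gives 5, Y gives -9. Proposed X is best. ✓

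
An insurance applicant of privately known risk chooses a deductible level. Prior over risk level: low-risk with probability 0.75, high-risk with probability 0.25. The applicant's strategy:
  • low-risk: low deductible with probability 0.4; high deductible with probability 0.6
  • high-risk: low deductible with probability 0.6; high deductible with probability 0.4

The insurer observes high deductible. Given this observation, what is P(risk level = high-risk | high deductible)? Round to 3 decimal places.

0.182

P(high deductible) = 0.75·0.6 + 0.25·0.4 = 0.55
P(high-risk | high deductible) = (0.25·0.4) / 0.55 = 0.1 / 0.55 = 0.181818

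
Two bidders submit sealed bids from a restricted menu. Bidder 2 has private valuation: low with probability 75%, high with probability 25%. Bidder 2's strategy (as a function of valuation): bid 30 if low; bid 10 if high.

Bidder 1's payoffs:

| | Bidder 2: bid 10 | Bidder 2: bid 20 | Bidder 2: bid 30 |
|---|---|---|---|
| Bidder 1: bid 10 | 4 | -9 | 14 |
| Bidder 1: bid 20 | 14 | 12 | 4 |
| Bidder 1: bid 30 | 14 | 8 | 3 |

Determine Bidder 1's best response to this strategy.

E[bid 10] = 0.75·(14) + 0.25·(4) = 11.5
E[bid 20] = 0.75·(4) + 0.25·(14) = 6.5
E[bid 30] = 0.75·(3) + 0.25·(14) = 5.75
Best response: bid 10 (11.5 is the largest).

bid 10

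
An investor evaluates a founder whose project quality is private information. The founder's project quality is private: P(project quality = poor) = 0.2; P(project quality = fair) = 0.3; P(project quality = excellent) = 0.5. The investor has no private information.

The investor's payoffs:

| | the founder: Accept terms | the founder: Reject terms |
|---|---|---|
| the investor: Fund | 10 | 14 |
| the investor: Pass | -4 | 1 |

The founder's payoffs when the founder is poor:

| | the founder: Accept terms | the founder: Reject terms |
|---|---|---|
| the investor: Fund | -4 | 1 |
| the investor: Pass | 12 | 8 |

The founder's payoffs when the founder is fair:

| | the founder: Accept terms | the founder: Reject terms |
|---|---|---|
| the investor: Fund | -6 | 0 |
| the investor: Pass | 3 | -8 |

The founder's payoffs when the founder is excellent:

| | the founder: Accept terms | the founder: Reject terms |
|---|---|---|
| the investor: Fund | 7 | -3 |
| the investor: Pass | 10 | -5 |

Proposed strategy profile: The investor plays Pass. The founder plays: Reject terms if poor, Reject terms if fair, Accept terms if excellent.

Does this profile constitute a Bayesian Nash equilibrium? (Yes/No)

A profile is a BNE iff every type of every player is best-responding given beliefs about the other side.
The investor plays Pass: E[Pass] = 0.2·(1) + 0.3·(1) + 0.5·(-4) = -1.5; E[Fund] = 12. Not best-responding. ✗
The founder (project quality poor), facing Pass: Accept terms gives 12, Reject terms gives 8. Proposed Reject terms is not best — profitable deviation exists. ✗
The founder (project quality fair), facing Pass: Accept terms gives 3, Reject terms gives -8. Proposed Reject terms is not best — profitable deviation exists. ✗
The founder (project quality excellent), facing Pass: Accept terms gives 10, Reject terms gives -5. Proposed Accept terms is best. ✓

No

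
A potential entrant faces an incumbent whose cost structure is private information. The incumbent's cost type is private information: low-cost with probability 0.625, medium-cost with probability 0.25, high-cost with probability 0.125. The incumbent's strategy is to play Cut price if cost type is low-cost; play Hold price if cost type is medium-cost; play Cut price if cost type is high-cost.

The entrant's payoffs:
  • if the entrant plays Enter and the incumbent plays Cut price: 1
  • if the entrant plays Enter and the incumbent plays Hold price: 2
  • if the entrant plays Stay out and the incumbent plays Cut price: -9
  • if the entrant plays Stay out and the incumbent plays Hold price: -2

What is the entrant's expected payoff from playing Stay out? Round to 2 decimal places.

-7.25

E[Stay out] = 0.625·(-9) + 0.25·(-2) + 0.125·(-9) = (-5.625) + (-0.5) + (-1.125) = -7.25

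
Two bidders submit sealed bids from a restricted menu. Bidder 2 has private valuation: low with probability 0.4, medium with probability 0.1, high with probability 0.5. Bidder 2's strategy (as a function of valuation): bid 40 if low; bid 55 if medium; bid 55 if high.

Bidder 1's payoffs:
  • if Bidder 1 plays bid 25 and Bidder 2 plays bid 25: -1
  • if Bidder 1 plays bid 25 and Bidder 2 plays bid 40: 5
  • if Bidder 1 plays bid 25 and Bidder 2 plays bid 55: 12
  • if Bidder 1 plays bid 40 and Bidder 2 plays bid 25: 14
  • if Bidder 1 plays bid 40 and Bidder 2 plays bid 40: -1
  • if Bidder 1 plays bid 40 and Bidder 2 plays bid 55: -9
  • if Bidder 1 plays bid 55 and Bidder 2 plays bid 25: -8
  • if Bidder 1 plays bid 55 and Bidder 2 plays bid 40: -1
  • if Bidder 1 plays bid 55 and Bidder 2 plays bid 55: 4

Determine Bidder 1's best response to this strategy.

bid 25

E[bid 25] = 0.4·(5) + 0.1·(12) + 0.5·(12) = 9.2
E[bid 40] = 0.4·(-1) + 0.1·(-9) + 0.5·(-9) = -5.8
E[bid 55] = 0.4·(-1) + 0.1·(4) + 0.5·(4) = 2
Best response: bid 25 (9.2 is the largest).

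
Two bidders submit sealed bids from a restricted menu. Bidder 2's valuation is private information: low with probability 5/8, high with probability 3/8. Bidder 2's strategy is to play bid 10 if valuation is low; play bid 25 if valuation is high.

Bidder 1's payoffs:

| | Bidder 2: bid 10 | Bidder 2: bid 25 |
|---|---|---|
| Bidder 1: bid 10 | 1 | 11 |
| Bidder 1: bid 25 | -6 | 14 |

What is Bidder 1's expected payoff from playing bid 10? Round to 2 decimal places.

4.75

Take the expectation over Bidder 2's valuation, weighting each type's action by its prior probability.
E[bid 10] = 5/8·1 + 3/8·11 = 5/8 + 33/8 = 19/4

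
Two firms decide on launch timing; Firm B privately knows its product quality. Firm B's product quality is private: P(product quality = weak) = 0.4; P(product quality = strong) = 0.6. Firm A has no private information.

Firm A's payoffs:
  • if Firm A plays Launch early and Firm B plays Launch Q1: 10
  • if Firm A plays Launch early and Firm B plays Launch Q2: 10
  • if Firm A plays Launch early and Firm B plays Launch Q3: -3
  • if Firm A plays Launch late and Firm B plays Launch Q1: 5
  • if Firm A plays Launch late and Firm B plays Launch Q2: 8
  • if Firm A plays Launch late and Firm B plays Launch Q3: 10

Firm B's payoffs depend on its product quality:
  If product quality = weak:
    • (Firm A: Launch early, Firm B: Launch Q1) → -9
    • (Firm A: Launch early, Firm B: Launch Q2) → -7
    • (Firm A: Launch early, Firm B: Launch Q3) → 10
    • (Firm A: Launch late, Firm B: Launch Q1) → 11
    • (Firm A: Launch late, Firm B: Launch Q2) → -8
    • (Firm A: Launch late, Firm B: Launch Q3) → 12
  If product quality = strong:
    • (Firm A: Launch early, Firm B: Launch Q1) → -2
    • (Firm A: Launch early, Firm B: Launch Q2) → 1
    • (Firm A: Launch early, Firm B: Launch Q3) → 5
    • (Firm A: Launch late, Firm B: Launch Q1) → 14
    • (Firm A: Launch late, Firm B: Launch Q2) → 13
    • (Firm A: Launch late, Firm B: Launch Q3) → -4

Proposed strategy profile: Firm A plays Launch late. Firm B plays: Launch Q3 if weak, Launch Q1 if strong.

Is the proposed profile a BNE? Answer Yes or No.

Yes

Firm A plays Launch late: E[Launch late] = 0.4·(10) + 0.6·(5) = 7; E[Launch early] = 4.8. Best-responding. ✓
Firm B (product quality weak), facing Launch late: Launch Q1 gives 11, Launch Q2 gives -8, Launch Q3 gives 12. Proposed Launch Q3 is best. ✓
Firm B (product quality strong), facing Launch late: Launch Q1 gives 14, Launch Q2 gives 13, Launch Q3 gives -4. Proposed Launch Q1 is best. ✓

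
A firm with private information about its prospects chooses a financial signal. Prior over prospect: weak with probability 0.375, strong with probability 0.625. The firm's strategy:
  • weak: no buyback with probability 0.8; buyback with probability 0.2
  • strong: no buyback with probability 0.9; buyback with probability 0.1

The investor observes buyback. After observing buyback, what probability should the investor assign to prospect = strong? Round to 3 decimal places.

Apply Bayes' rule using the sender's strategy as the likelihood.
P(buyback) = 0.375·0.2 + 0.625·0.1 = 0.1375
P(strong | buyback) = (0.625·0.1) / 0.1375 = 0.0625 / 0.1375 = 0.454545

0.455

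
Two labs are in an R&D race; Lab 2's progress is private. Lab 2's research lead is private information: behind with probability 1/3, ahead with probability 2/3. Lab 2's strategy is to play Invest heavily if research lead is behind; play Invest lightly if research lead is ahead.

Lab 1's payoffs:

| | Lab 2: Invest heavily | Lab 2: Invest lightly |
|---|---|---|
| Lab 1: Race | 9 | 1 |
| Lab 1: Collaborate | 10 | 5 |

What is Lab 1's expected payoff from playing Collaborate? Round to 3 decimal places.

E[Collaborate] = 1/3·10 + 2/3·5 = 10/3 + 10/3 = 20/3

6.667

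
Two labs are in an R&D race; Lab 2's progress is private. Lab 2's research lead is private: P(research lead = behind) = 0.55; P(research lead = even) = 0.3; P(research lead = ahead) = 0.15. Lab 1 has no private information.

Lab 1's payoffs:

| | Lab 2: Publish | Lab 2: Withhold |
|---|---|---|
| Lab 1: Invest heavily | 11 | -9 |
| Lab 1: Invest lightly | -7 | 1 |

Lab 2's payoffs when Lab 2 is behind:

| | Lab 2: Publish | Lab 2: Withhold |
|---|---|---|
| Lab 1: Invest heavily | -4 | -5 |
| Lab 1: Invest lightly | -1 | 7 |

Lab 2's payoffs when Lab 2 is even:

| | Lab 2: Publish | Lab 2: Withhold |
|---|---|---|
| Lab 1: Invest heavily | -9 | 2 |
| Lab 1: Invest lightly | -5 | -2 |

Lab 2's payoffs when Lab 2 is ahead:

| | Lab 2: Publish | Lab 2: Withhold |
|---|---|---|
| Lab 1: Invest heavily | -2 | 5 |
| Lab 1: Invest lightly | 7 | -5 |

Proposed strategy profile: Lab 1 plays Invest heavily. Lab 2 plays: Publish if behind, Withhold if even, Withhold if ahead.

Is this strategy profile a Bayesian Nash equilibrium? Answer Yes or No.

Lab 1 plays Invest heavily: E[Invest heavily] = 0.55·(11) + 0.3·(-9) + 0.15·(-9) = 2; E[Invest lightly] = -3.4. Best-responding. ✓
Lab 2 (research lead behind), facing Invest heavily: Publish gives -4, Withhold gives -5. Proposed Publish is best. ✓
Lab 2 (research lead even), facing Invest heavily: Publish gives -9, Withhold gives 2. Proposed Withhold is best. ✓
Lab 2 (research lead ahead), facing Invest heavily: Publish gives -2, Withhold gives 5. Proposed Withhold is best. ✓

Yes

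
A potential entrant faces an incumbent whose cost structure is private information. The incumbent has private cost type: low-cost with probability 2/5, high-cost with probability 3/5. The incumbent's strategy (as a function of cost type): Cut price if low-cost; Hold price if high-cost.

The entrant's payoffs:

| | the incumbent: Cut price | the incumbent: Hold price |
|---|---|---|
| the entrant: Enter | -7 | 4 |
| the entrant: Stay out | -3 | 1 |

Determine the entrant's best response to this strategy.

Compute the entrant's expected payoff for each action, taking the expectation over the incumbent's type.
E[Enter] = 2/5·(-7) + 3/5·(4) = -2/5
E[Stay out] = 2/5·(-3) + 3/5·(1) = -3/5
Best response: Enter (-2/5 is the largest).

Enter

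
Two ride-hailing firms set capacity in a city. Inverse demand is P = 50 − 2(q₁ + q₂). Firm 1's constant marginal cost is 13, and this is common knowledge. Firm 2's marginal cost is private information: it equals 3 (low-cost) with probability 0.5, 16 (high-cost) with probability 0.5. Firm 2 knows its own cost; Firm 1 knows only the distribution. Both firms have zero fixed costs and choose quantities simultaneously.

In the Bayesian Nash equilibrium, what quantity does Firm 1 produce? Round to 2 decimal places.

5.58

Type-c best response for Firm 2: q₂(c) = (50 − c)/4 − q₁/2.
Firm 1 maximizes expected profit; its first-order condition is 50 − 4q₁ − 2E[q₂] − 13 = 0.
Substituting E[q₂] and solving: E[c₂] = 9.5, so q₁ = (50 − 2·13 + 9.5)/6 = 5.58333.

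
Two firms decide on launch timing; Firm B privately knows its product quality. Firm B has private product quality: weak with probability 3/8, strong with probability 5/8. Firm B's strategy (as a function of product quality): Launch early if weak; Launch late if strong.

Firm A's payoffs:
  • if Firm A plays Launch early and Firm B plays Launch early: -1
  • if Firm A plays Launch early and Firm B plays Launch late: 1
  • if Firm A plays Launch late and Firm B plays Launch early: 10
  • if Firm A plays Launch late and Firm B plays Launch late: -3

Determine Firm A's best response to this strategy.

Launch late

E[Launch early] = 3/8·(-1) + 5/8·(1) = 1/4
E[Launch late] = 3/8·(10) + 5/8·(-3) = 15/8
Best response: Launch late (15/8 is the largest).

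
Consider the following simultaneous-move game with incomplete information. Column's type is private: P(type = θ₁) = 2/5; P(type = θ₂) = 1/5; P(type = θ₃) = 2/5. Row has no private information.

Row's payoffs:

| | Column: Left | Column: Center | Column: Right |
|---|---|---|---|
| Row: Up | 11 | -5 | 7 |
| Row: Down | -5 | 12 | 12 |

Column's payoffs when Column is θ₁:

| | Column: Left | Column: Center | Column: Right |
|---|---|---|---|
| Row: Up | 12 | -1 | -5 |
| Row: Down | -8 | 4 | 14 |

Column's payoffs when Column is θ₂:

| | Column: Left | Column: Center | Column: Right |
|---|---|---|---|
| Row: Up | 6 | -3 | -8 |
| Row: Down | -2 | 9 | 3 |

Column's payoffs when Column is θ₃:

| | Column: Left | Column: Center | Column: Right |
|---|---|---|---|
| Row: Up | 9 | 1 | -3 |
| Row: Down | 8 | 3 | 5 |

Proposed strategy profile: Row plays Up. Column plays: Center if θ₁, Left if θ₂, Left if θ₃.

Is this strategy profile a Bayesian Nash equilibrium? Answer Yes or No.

A profile is a BNE iff every type of every player is best-responding given beliefs about the other side.
Row plays Up: E[Up] = 2/5·(-5) + 1/5·(11) + 2/5·(11) = 23/5; E[Down] = 9/5. Best-responding. ✓
Column (type θ₁), facing Up: Left gives 12, Center gives -1, Right gives -5. Proposed Center is not best — profitable deviation exists. ✗
Column (type θ₂), facing Up: Left gives 6, Center gives -3, Right gives -8. Proposed Left is best. ✓
Column (type θ₃), facing Up: Left gives 9, Center gives 1, Right gives -3. Proposed Left is best. ✓

No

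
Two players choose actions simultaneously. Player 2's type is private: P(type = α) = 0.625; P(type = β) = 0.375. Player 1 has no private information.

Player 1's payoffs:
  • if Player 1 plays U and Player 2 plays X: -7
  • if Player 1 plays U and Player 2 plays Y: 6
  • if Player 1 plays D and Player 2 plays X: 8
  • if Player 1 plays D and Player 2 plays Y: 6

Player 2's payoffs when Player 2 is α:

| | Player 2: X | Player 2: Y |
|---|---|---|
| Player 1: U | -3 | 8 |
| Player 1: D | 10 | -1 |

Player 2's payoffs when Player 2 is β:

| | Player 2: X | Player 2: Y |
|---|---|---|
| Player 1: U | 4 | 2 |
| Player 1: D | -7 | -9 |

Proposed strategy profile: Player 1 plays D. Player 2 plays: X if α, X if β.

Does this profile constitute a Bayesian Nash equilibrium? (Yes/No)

Yes

Player 1 plays D: E[D] = 0.625·(8) + 0.375·(8) = 8; E[U] = -7. Best-responding. ✓
Player 2 (type α), facing D: X gives 10, Y gives -1. Proposed X is best. ✓
Player 2 (type β), facing D: X gives -7, Y gives -9. Proposed X is best. ✓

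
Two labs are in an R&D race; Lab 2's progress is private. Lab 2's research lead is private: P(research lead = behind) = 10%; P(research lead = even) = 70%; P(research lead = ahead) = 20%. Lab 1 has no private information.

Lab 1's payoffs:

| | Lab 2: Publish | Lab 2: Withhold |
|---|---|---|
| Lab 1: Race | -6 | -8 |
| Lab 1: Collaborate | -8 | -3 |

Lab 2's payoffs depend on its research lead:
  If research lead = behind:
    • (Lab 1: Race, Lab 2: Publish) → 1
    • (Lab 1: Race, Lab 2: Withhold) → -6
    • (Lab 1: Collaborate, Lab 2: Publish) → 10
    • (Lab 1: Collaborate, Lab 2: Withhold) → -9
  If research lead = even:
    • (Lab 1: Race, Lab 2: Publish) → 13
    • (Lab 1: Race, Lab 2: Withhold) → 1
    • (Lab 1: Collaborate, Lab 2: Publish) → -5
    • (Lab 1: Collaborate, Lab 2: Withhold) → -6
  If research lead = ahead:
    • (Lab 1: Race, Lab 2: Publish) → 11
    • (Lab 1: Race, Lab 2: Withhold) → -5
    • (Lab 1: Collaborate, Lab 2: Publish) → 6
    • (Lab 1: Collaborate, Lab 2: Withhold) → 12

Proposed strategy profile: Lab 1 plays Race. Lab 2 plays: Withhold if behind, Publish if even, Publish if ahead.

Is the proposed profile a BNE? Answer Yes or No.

A profile is a BNE iff every type of every player is best-responding given beliefs about the other side.
Lab 1 plays Race: E[Race] = 0.1·(-8) + 0.7·(-6) + 0.2·(-6) = -6.2; E[Collaborate] = -7.5. Best-responding. ✓
Lab 2 (research lead behind), facing Race: Publish gives 1, Withhold gives -6. Proposed Withhold is not best — profitable deviation exists. ✗
Lab 2 (research lead even), facing Race: Publish gives 13, Withhold gives 1. Proposed Publish is best. ✓
Lab 2 (research lead ahead), facing Race: Publish gives 11, Withhold gives -5. Proposed Publish is best. ✓

No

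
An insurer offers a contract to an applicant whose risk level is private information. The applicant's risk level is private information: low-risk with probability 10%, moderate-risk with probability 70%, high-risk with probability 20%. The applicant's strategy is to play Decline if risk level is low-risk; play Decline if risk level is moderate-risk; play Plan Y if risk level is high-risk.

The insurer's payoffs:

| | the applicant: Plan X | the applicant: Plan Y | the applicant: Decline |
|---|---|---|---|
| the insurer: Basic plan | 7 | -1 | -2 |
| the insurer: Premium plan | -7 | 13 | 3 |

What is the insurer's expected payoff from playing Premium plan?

E[Premium plan] = 0.1·3 + 0.7·3 + 0.2·13 = 0.3 + 2.1 + 2.6 = 5

5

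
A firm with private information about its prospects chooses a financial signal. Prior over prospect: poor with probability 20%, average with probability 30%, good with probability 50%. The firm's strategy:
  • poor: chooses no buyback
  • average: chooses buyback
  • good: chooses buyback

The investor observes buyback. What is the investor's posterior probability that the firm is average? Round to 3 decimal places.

P(buyback) = 0.2·0 + 0.3·1 + 0.5·1 = 0.8
P(average | buyback) = (0.3·1) / 0.8 = 0.3 / 0.8 = 0.375

0.375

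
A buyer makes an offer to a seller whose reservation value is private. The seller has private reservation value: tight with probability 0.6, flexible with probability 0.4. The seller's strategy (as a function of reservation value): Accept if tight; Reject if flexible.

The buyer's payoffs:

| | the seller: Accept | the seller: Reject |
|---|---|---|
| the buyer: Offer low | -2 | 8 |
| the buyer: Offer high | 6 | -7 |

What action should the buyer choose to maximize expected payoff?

E[Offer low] = 0.6·(-2) + 0.4·(8) = 2
E[Offer high] = 0.6·(6) + 0.4·(-7) = 0.8
Best response: Offer low (2 is the largest).

Offer low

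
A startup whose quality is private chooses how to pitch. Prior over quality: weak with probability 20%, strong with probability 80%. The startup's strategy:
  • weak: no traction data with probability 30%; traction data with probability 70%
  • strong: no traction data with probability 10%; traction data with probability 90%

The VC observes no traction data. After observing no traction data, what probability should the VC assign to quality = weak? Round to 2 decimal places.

0.43

P(no traction data) = 0.2·0.3 + 0.8·0.1 = 0.14
P(weak | no traction data) = (0.2·0.3) / 0.14 = 0.06 / 0.14 = 0.428571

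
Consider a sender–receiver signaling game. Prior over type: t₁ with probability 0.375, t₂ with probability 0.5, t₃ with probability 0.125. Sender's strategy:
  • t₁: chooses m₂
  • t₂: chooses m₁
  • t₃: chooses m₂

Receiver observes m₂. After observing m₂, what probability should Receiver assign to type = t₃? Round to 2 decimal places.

P(m₂) = 0.375·1 + 0.5·0 + 0.125·1 = 0.5
P(t₃ | m₂) = (0.125·1) / 0.5 = 0.125 / 0.5 = 0.25

0.25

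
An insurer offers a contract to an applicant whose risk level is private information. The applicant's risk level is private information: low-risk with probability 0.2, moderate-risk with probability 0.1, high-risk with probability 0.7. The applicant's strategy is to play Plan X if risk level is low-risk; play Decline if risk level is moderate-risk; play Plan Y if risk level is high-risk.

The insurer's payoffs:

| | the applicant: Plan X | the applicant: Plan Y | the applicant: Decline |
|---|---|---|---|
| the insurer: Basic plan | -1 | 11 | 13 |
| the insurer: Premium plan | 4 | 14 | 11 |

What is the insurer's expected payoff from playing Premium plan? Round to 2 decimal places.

11.70

E[Premium plan] = 0.2·4 + 0.1·11 + 0.7·14 = 0.8 + 1.1 + 9.8 = 11.7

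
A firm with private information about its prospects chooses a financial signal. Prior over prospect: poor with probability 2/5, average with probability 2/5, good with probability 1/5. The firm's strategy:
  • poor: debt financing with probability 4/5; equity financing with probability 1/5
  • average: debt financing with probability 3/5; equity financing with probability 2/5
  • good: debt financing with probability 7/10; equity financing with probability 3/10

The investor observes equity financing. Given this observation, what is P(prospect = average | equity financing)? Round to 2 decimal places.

P(equity financing) = (2/5)·(1/5) + (2/5)·(2/5) + (1/5)·(3/10) = 3/10
P(average | equity financing) = ((2/5)·(2/5)) / (3/10) = (4/25) / (3/10) = 8/15

0.53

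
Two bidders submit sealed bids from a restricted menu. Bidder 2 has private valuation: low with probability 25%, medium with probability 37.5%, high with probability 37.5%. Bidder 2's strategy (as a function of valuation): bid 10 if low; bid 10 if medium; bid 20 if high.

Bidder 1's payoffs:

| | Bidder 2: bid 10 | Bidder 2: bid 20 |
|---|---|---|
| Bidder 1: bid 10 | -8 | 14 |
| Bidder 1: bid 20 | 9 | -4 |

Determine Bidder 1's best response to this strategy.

bid 20

E[bid 10] = 0.25·(-8) + 0.375·(-8) + 0.375·(14) = 0.25
E[bid 20] = 0.25·(9) + 0.375·(9) + 0.375·(-4) = 4.125
Best response: bid 20 (4.125 is the largest).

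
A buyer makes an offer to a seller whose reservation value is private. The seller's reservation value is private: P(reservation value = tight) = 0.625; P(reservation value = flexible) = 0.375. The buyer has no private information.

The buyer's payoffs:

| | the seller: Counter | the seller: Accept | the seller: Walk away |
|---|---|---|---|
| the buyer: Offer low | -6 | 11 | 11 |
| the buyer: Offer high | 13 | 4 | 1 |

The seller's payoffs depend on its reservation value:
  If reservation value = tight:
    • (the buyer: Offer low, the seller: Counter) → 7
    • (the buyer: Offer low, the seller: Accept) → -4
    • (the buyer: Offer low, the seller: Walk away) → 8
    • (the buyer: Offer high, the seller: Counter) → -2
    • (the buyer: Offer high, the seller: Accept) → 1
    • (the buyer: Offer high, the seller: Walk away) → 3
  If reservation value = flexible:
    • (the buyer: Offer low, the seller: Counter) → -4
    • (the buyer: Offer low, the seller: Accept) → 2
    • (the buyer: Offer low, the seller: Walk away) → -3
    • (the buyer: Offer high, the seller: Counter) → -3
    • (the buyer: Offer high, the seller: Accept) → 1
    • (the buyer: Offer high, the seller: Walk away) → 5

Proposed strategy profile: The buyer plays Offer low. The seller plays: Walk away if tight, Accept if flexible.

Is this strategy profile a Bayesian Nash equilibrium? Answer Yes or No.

Yes

A profile is a BNE iff every type of every player is best-responding given beliefs about the other side.
The buyer plays Offer low: E[Offer low] = 0.625·(11) + 0.375·(11) = 11; E[Offer high] = 2.125. Best-responding. ✓
The seller (reservation value tight), facing Offer low: Counter gives 7, Accept gives -4, Walk away gives 8. Proposed Walk away is best. ✓
The seller (reservation value flexible), facing Offer low: Counter gives -4, Accept gives 2, Walk away gives -3. Proposed Accept is best. ✓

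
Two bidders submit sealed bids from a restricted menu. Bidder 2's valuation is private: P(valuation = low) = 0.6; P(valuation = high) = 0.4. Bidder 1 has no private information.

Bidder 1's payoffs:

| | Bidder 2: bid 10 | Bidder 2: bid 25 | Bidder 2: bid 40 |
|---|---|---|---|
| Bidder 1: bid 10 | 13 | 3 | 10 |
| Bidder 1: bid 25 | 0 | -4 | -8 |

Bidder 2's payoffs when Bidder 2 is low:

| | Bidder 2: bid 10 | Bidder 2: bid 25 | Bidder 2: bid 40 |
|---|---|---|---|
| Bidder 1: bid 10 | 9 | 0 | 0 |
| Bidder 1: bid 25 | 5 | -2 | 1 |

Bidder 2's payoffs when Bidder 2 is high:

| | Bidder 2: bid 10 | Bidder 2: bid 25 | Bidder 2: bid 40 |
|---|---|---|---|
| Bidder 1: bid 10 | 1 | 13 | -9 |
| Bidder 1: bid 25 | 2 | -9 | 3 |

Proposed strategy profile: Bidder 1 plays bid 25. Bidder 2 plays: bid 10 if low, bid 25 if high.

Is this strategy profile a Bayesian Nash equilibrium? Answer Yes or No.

A profile is a BNE iff every type of every player is best-responding given beliefs about the other side.
Bidder 1 plays bid 25: E[bid 25] = 0.6·(0) + 0.4·(-4) = -1.6; E[bid 10] = 9. Not best-responding. ✗
Bidder 2 (valuation low), facing bid 25: bid 10 gives 5, bid 25 gives -2, bid 40 gives 1. Proposed bid 10 is best. ✓
Bidder 2 (valuation high), facing bid 25: bid 10 gives 2, bid 25 gives -9, bid 40 gives 3. Proposed bid 25 is not best — profitable deviation exists. ✗

No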